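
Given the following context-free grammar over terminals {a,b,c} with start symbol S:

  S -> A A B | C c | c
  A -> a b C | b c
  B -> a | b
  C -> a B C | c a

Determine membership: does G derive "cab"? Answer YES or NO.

Convert to CNF:
  S -> A X5 | C T2 | c
  A -> T0 X3 | T1 T2
  B -> a | b
  C -> T0 X4 | T2 T0
  T0 -> a
  T1 -> b
  T2 -> c
  X3 -> T1 C
  X4 -> B C
  X5 -> A B

CYK fill:
  [0..0]={S,T2}  "c"  orig:{S}
  [1..1]={B,T0}  "a"  orig:{B}
  [2..2]={B,T1}  "b"  orig:{B}
  [0..1]={C}  "ca"
  [1..2]=∅  "ab"
  [0..2]=∅  "cab"

S ∉ T[0,2] ⇒ NO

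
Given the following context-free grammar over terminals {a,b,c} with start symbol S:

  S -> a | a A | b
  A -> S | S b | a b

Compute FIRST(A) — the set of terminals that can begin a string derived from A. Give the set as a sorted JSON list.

FIRST sets, iterate to fixpoint:
round 1:
  A via A→a b: +{a}
  S via S→a: +{a}
  S via S→b: +{b}
  S: {a,b}  A: {a}
round 2:
  A via A→S: +{b}
  S: {a,b}  A: {a,b}
round 3: — fixpoint
  S: {a,b}  A: {a,b}

FIRST(A) = ["a", "b"]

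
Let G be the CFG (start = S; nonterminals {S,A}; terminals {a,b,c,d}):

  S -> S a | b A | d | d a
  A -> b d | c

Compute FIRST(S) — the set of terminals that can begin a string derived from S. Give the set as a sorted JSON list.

Compute FIRST by fixpoint:
round 1:
  A via A→b d: +{b}
  A via A→c: +{c}
  S via S→b A: +{b}
  S via S→d: +{d}
  FIRST[S]={b,d}  FIRST[A]={b,c}
round 2: (no change)
  FIRST[S]={b,d}  FIRST[A]={b,c}

FIRST(S) = ["b", "d"]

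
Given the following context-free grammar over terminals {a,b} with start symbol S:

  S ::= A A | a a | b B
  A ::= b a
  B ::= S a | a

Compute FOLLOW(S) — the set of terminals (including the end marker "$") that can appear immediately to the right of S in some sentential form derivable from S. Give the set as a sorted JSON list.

FIRST iteration:
iter 1:
  A via A→b a: +{b}
  B via B→a: +{a}
  S via S→A A: +{b}
  S via S→a a: +{a}
  S: {a,b}  A: {b}  B: {a}
iter 2:
  B via B→S a: +{b}
  S: {a,b}  A: {b}  B: {a,b}
iter 3: (stable)
  S: {a,b}  A: {b}  B: {a,b}

Compute FOLLOW by fixpoint:
seed FOLLOW(S) with $
[1]
  B→S a: FOLLOW(S) ⊇ FIRST(a) = {a}; new: +{a}
  S→A A: FOLLOW(A) ⊇ FIRST(A) = {b}; new: +{b}
  S→A A: FOLLOW(A) ⊇ FOLLOW(S) ⊇ {$,a}; new: +{$,a}
  S→b B: FOLLOW(B) ⊇ FOLLOW(S) ⊇ {$,a}; new: +{$,a}
  FOLLOW[S]={$,a}  FOLLOW[A]={$,a,b}  FOLLOW[B]={$,a}
[2] (stable)
  FOLLOW[S]={$,a}  FOLLOW[A]={$,a,b}  FOLLOW[B]={$,a}

FOLLOW(S) = ["$", "a"]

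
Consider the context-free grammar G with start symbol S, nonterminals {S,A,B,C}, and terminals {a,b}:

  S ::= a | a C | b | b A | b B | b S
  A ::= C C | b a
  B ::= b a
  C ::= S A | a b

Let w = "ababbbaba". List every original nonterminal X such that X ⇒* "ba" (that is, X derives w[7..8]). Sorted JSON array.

CNF form of G:
  S -> T0 A | T0 B | T0 S | T1 C | a | b
  A -> C C | T0 T1
  B -> T0 T1
  C -> S A | T1 T0
  T0 -> b
  T1 -> a

CYK fill, restricted to cells inside w[7..8]:
  cell(7,7) b: {S,T0}  orig:{S}
  cell(8,8) a: {S,T1}  orig:{S}
  cell(7,8) ba: {A,B,S}

Original NTs in T[7,8] deriving "ba": ["A", "B", "S"]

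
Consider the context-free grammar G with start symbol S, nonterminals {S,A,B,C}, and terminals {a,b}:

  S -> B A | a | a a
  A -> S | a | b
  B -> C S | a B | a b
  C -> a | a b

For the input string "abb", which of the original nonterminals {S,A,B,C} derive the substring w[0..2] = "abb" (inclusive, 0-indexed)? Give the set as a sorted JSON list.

CNF form of G:
  S -> B A | T0 T0 | a
  A -> B A | T0 T0 | a | b
  B -> C S | T0 B | T0 T1
  C -> T0 T1 | a
  T0 -> a
  T1 -> b

CYK table (by increasing span), restricted to cells inside w[0..2]:
  [0..0]={A,C,S,T0}  "a"  orig:{A,C,S}
  [1..1]={A,T1}  "b"  orig:{A}
  [2..2]={A,T1}  "b"  orig:{A}
  [0..1]={B,C}  "ab"
  [1..2]=∅  "bb"
  [0..2]={A,S}  "abb"

Original NTs in T[0,2] deriving "abb": ["A", "S"]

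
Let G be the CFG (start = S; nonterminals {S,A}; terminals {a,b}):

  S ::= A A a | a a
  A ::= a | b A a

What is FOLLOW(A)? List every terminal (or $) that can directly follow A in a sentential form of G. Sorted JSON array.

Compute FIRST by fixpoint:
[1]
  A via A→a: +{a}
  A via A→b A a: +{b}
  S via S→A A a: +{a,b}
  FIRST(S)={a,b}  FIRST(A)={a,b}
[2] (stable)
  FIRST(S)={a,b}  FIRST(A)={a,b}

FOLLOW sets:
FOLLOW(S) := {$}
[1]
  A→b A a: FOLLOW(A) ⊇ FIRST(a) = {a}; new: +{a}
  S→A A a: FOLLOW(A) ⊇ FIRST(A) = {a,b}; new: +{b}
  S: {$}  A: {a,b}
[2] (stable)
  S: {$}  A: {a,b}

FOLLOW(A) = ["a", "b"]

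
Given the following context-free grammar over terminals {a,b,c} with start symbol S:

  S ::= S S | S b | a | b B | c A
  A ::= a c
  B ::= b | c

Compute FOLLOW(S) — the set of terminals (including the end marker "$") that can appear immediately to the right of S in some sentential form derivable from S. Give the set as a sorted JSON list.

FIRST iteration:
[1]
  A via A→a c: +{a}
  B via B→b: +{b}
  B via B→c: +{c}
  S via S→a: +{a}
  S via S→b B: +{b}
  S via S→c A: +{c}
  FIRST[S]={a,b,c}  FIRST[A]={a}  FIRST[B]={b,c}
[2] (stable)
  FIRST[S]={a,b,c}  FIRST[A]={a}  FIRST[B]={b,c}

FOLLOW iteration:
seed FOLLOW(S) with $
round 1:
  S→S S: FOLLOW(S) ⊇ FIRST(S) = {a,b,c}; new: +{a,b,c}
  S→b B: FOLLOW(B) ⊇ FOLLOW(S) ⊇ {$,a,b,c}; new: +{$,a,b,c}
  S→c A: FOLLOW(A) ⊇ FOLLOW(S) ⊇ {$,a,b,c}; new: +{$,a,b,c}
  S: {$,a,b,c}  A: {$,a,b,c}  B: {$,a,b,c}
round 2: (no change)
  S: {$,a,b,c}  A: {$,a,b,c}  B: {$,a,b,c}

FOLLOW(S) = ["$", "a", "b", "c"]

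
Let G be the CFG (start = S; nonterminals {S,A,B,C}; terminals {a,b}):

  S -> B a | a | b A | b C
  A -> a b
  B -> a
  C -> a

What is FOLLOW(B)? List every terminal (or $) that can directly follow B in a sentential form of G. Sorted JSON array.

FIRST sets, iterate to fixpoint:
[1]
  A via A→a b: +{a}
  B via B→a: +{a}
  C via C→a: +{a}
  S via S→B a: +{a}
  S via S→b A: +{b}
  S: {a,b}  A: {a}  B: {a}  C: {a}
[2] (stable)
  S: {a,b}  A: {a}  B: {a}  C: {a}

Compute FOLLOW by fixpoint:
seed FOLLOW(S) with $
round 1:
  S→B a: FOLLOW(B) ⊇ FIRST(a) = {a}; new: +{a}
  S→b A: FOLLOW(A) ⊇ FOLLOW(S) ⊇ {$}; new: +{$}
  S→b C: FOLLOW(C) ⊇ FOLLOW(S) ⊇ {$}; new: +{$}
  S: {$}  A: {$}  B: {a}  C: {$}
round 2: (no change)
  S: {$}  A: {$}  B: {a}  C: {$}

FOLLOW(B) = ["a"]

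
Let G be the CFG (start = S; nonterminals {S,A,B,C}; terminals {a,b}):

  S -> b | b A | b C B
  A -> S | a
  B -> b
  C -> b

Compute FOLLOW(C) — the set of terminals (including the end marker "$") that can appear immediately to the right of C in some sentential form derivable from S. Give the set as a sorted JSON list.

FIRST iteration:
round 1:
  A via A→a: +{a}
  B via B→b: +{b}
  C via C→b: +{b}
  S via S→b: +{b}
  S: {b}  A: {a}  B: {b}  C: {b}
round 2:
  A via A→S: +{b}
  S: {b}  A: {a,b}  B: {b}  C: {b}
round 3: (stable)
  S: {b}  A: {a,b}  B: {b}  C: {b}

FOLLOW iteration:
FOLLOW(S) := {$}
iter 1:
  S→b A: FOLLOW(A) ⊇ FOLLOW(S) ⊇ {$}; new: +{$}
  S→b C B: FOLLOW(C) ⊇ FIRST(B) = {b}; new: +{b}
  S→b C B: FOLLOW(B) ⊇ FOLLOW(S) ⊇ {$}; new: +{$}
  S: {$}  A: {$}  B: {$}  C: {b}
iter 2: (stable)
  S: {$}  A: {$}  B: {$}  C: {b}

FOLLOW(C) = ["b"]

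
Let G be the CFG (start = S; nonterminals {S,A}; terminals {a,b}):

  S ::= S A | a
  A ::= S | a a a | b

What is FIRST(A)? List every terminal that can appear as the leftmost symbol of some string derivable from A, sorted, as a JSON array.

FIRST iteration:
iter 1:
  A via A→a a a: +{a}
  A via A→b: +{b}
  S via S→a: +{a}
  FIRST[S]={a}  FIRST[A]={a,b}
iter 2: (no change)
  FIRST[S]={a}  FIRST[A]={a,b}

FIRST(A) = ["a", "b"]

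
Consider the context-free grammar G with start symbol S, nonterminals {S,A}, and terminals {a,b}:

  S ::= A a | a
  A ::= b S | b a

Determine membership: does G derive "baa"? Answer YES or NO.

CNF form of G:
  S -> A T1 | a
  A -> T0 S | T0 T1
  T0 -> b
  T1 -> a

Fill CYK table bottom-up:
  cell(0,0) b: {T0}  orig:{}
  cell(1,1) a: {S,T1}  orig:{S}
  cell(2,2) a: {S,T1}  orig:{S}
  cell(0,1) ba: {A}
  cell(1,2) aa: ∅
  cell(0,2) baa: {S}

S ∈ T[0,2] ⇒ YES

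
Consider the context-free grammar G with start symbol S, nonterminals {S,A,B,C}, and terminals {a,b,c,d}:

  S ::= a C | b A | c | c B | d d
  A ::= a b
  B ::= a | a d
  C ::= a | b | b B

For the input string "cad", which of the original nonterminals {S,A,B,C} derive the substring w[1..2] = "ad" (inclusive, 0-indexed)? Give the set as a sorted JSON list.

Convert to CNF:
  S -> T0 C | T1 A | T2 T2 | T3 B | c
  A -> T0 T1
  B -> T0 T2 | a
  C -> T1 B | a | b
  T0 -> a
  T1 -> b
  T2 -> d
  T3 -> c

Fill CYK table bottom-up (cells [i..j] with 1 ≤ i ≤ j ≤ 2 only):
  [1..1]={B,C,T0}  "a"  orig:{B,C}
  [2..2]={T2}  "d"  orig:{}
  [1..2]={B}  "ad"

Original NTs in T[1,2] deriving "ad": ["B"]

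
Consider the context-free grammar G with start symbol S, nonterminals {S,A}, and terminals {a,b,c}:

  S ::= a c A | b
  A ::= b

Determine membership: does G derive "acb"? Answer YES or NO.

CNF form of G:
  S -> T0 X2 | b
  A -> b
  T0 -> a
  T1 -> c
  X2 -> T1 A

CYK table (by increasing span):
  T[0,0] 'a' = {T0}  orig:{}
  T[1,1] 'c' = {T1}  orig:{}
  T[2,2] 'b' = {A,S}
  T[0,1] 'ac' = ∅
  T[1,2] 'cb' = {X2}  orig:{}
  T[0,2] 'acb' = {S}

S ∈ T[0,2] ⇒ YES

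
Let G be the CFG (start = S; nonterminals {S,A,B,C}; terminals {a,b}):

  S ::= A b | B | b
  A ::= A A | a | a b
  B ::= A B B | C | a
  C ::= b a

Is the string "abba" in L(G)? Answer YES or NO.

Convert to CNF:
  S -> A T1 | A X3 | T1 T0 | a | b
  A -> A A | T0 T1 | a
  B -> A X2 | T1 T0 | a
  C -> T1 T0
  T0 -> a
  T1 -> b
  X2 -> B B
  X3 -> B B

Fill CYK table bottom-up:
  cell(0,0) a: {A,B,S,T0}  orig:{A,B,S}
  cell(1,1) b: {S,T1}  orig:{S}
  cell(2,2) b: {S,T1}  orig:{S}
  cell(3,3) a: {A,B,S,T0}  orig:{A,B,S}
  cell(0,1) ab: {A,S}
  cell(1,2) bb: ∅
  cell(2,3) ba: {B,C,S}
  cell(0,2) abb: {S}
  cell(1,3) bba: ∅
  cell(0,3) abba: ∅

S ∉ T[0,3] ⇒ NO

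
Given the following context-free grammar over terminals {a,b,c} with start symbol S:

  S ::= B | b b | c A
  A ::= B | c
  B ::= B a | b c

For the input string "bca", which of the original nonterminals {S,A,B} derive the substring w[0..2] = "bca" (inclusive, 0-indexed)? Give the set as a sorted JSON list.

Convert to CNF:
  S -> B T0 | T1 T1 | T1 T2 | T2 A
  A -> B T0 | T1 T2 | c
  B -> B T0 | T1 T2
  T0 -> a
  T1 -> b
  T2 -> c

Fill CYK table bottom-up (cells [i..j] with 0 ≤ i ≤ j ≤ 2 only):
  cell(0,0) b: {T1}  orig:{}
  cell(1,1) c: {A,T2}  orig:{A}
  cell(2,2) a: {T0}  orig:{}
  cell(0,1) bc: {A,B,S}
  cell(1,2) ca: ∅
  cell(0,2) bca: {A,B,S}

Original NTs in T[0,2] deriving "bca": ["A", "B", "S"]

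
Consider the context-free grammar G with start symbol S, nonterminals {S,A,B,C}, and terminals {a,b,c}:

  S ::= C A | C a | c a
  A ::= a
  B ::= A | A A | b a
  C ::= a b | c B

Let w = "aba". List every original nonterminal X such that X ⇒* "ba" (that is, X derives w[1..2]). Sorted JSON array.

Convert to CNF:
  S -> C A | C T1 | T2 T1
  A -> a
  B -> A A | T0 T1 | a
  C -> T1 T0 | T2 B
  T0 -> b
  T1 -> a
  T2 -> c

CYK fill (cells [i..j] with 1 ≤ i ≤ j ≤ 2 only):
  cell(1,1) b: {T0}  orig:{}
  cell(2,2) a: {A,B,T1}  orig:{A,B}
  cell(1,2) ba: {B}

Original NTs in T[1,2] deriving "ba": ["B"]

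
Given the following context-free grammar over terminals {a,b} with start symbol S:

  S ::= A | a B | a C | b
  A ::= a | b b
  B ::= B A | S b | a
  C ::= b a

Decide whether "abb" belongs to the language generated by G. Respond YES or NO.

Convert to CNF:
  S -> T0 T0 | T1 B | T1 C | a | b
  A -> T0 T0 | a
  B -> B A | S T0 | a
  C -> T0 T1
  T0 -> b
  T1 -> a

CYK fill:
  T[0,0] 'a' = {A,B,S,T1}  orig:{A,B,S}
  T[1,1] 'b' = {S,T0}  orig:{S}
  T[2,2] 'b' = {S,T0}  orig:{S}
  T[0,1] 'ab' = {B}
  T[1,2] 'bb' = {A,B,S}
  T[0,2] 'abb' = {B,S}

S ∈ T[0,2] ⇒ YES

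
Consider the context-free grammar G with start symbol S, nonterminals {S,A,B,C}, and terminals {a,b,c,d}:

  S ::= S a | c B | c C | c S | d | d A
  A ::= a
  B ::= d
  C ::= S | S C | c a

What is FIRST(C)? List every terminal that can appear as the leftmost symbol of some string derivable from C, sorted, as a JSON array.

FIRST iteration:
[1]
  A via A→a: +{a}
  B via B→d: +{d}
  C via C→c a: +{c}
  S via S→c B: +{c}
  S via S→d: +{d}
  FIRST(S)={c,d}  FIRST(A)={a}  FIRST(B)={d}  FIRST(C)={c}
[2]
  C via C→S: +{d}
  FIRST(S)={c,d}  FIRST(A)={a}  FIRST(B)={d}  FIRST(C)={c,d}
[3] (stable)
  FIRST(S)={c,d}  FIRST(A)={a}  FIRST(B)={d}  FIRST(C)={c,d}

FIRST(C) = ["c", "d"]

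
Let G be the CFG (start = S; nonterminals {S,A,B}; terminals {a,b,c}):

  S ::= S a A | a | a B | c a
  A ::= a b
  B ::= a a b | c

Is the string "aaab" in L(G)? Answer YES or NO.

Convert to CNF:
  S -> S X4 | T0 B | T2 T0 | a
  A -> T0 T1
  B -> T0 X3 | c
  T0 -> a
  T1 -> b
  T2 -> c
  X3 -> T0 T1
  X4 -> T0 A

Fill CYK table bottom-up:
  [0..0]={S,T0}  "a"  orig:{S}
  [1..1]={S,T0}  "a"  orig:{S}
  [2..2]={S,T0}  "a"  orig:{S}
  [3..3]={T1}  "b"  orig:{}
  [0..1]=∅  "aa"
  [1..2]=∅  "aa"
  [2..3]={A,X3}  "ab"  orig:{A}
  [0..2]=∅  "aaa"
  [1..3]={B,X4}  "aab"  orig:{B}
  [0..3]={S}  "aaab"

S ∈ T[0,3] ⇒ YES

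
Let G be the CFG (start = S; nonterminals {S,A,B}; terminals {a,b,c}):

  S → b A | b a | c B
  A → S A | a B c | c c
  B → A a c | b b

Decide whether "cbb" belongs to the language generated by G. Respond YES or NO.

CNF form of G:
  S -> T1 B | T2 A | T2 T0
  A -> S A | T0 X3 | T1 T1
  B -> A X4 | T2 T2
  T0 -> a
  T1 -> c
  T2 -> b
  X3 -> B T1
  X4 -> T0 T1

CYK table (by increasing span):
  T[0,0] 'c' = {T1}  orig:{}
  T[1,1] 'b' = {T2}  orig:{}
  T[2,2] 'b' = {T2}  orig:{}
  T[0,1] 'cb' = ∅
  T[1,2] 'bb' = {B}
  T[0,2] 'cbb' = {S}

S ∈ T[0,2] ⇒ YES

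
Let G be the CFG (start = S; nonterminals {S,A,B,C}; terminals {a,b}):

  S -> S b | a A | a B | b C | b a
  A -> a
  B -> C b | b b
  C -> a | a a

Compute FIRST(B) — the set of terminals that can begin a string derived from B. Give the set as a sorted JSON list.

Compute FIRST by fixpoint:
[1]
  A via A→a: +{a}
  B via B→b b: +{b}
  C via C→a: +{a}
  S via S→a A: +{a}
  S via S→b C: +{b}
  S: {a,b}  A: {a}  B: {b}  C: {a}
[2]
  B via B→C b: +{a}
  S: {a,b}  A: {a}  B: {a,b}  C: {a}
[3] — fixpoint
  S: {a,b}  A: {a}  B: {a,b}  C: {a}

FIRST(B) = ["a", "b"]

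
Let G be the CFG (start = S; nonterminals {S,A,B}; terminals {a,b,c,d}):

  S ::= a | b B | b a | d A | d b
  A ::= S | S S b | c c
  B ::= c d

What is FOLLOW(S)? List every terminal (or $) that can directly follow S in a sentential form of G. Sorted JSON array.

FIRST sets, iterate to fixpoint:
[1]
  A via A→c c: +{c}
  B via B→c d: +{c}
  S via S→a: +{a}
  S via S→b B: +{b}
  S via S→d A: +{d}
  FIRST[S]={a,b,d}  FIRST[A]={c}  FIRST[B]={c}
[2]
  A via A→S: +{a,b,d}
  FIRST[S]={a,b,d}  FIRST[A]={a,b,c,d}  FIRST[B]={c}
[3] (no change)
  FIRST[S]={a,b,d}  FIRST[A]={a,b,c,d}  FIRST[B]={c}

Compute FOLLOW by fixpoint:
FOLLOW(S) := {$}
round 1:
  A→S S b: FOLLOW(S) ⊇ FIRST(S) = {a,b,d}; new: +{a,b,d}
  S→b B: FOLLOW(B) ⊇ FOLLOW(S) ⊇ {$,a,b,d}; new: +{$,a,b,d}
  S→d A: FOLLOW(A) ⊇ FOLLOW(S) ⊇ {$,a,b,d}; new: +{$,a,b,d}
  S: {$,a,b,d}  A: {$,a,b,d}  B: {$,a,b,d}
round 2: (stable)
  S: {$,a,b,d}  A: {$,a,b,d}  B: {$,a,b,d}

FOLLOW(S) = ["$", "a", "b", "d"]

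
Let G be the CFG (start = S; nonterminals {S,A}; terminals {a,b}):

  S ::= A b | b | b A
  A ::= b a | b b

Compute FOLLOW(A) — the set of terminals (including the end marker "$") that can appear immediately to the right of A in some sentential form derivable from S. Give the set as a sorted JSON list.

FIRST iteration:
iter 1:
  A via A→b a: +{b}
  S via S→A b: +{b}
  FIRST(S)={b}  FIRST(A)={b}
iter 2: (stable)
  FIRST(S)={b}  FIRST(A)={b}

FOLLOW iteration:
seed FOLLOW(S) with $
iter 1:
  S→A b: FOLLOW(A) ⊇ FIRST(b) = {b}; new: +{b}
  S→b A: FOLLOW(A) ⊇ FOLLOW(S) ⊇ {$}; new: +{$}
  FOLLOW[S]={$}  FOLLOW[A]={$,b}
iter 2: (no change)
  FOLLOW[S]={$}  FOLLOW[A]={$,b}

FOLLOW(A) = ["$", "b"]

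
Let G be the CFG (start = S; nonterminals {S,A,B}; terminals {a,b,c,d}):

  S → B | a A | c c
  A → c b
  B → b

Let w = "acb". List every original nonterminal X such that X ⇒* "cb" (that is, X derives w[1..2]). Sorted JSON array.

Convert to CNF:
  S -> T0 T0 | T2 A | b
  A -> T0 T1
  B -> b
  T0 -> c
  T1 -> b
  T2 -> a

Fill CYK table bottom-up, restricted to cells inside w[1..2]:
  T[1,1] 'c' = {T0}  orig:{}
  T[2,2] 'b' = {B,S,T1}  orig:{B,S}
  T[1,2] 'cb' = {A}

Original NTs in T[1,2] deriving "cb": ["A"]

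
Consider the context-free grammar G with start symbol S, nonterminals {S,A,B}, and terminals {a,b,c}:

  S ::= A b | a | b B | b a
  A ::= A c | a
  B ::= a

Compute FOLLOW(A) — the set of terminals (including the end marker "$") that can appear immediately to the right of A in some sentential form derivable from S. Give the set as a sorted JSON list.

FIRST iteration:
round 1:
  A via A→a: +{a}
  B via B→a: +{a}
  S via S→A b: +{a}
  S via S→b B: +{b}
  FIRST(S)={a,b}  FIRST(A)={a}  FIRST(B)={a}
round 2: — fixpoint
  FIRST(S)={a,b}  FIRST(A)={a}  FIRST(B)={a}

FOLLOW iteration:
seed FOLLOW(S) with $
pass 1:
  A→A c: FOLLOW(A) ⊇ FIRST(c) = {c}; new: +{c}
  S→A b: FOLLOW(A) ⊇ FIRST(b) = {b}; new: +{b}
  S→b B: FOLLOW(B) ⊇ FOLLOW(S) ⊇ {$}; new: +{$}
  S: {$}  A: {b,c}  B: {$}
pass 2: (stable)
  S: {$}  A: {b,c}  B: {$}

FOLLOW(A) = ["b", "c"]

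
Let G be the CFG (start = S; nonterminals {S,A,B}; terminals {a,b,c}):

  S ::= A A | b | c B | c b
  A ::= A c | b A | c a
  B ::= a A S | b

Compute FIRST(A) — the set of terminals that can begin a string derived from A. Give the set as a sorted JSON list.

FIRST iteration:
[1]
  A via A→b A: +{b}
  A via A→c a: +{c}
  B via B→a A S: +{a}
  B via B→b: +{b}
  S via S→A A: +{b,c}
  FIRST[S]={b,c}  FIRST[A]={b,c}  FIRST[B]={a,b}
[2] (stable)
  FIRST[S]={b,c}  FIRST[A]={b,c}  FIRST[B]={a,b}

FIRST(A) = ["b", "c"]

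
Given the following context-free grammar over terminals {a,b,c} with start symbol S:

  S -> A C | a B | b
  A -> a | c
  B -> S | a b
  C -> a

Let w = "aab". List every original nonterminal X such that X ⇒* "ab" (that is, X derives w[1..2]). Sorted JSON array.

CNF form of G:
  S -> A C | T0 B | b
  A -> a | c
  B -> A C | T0 B | T0 T1 | b
  C -> a
  T0 -> a
  T1 -> b

CYK fill, restricted to cells inside w[1..2]:
  T[1,1] 'a' = {A,C,T0}  orig:{A,C}
  T[2,2] 'b' = {B,S,T1}  orig:{B,S}
  T[1,2] 'ab' = {B,S}

Original NTs in T[1,2] deriving "ab": ["B", "S"]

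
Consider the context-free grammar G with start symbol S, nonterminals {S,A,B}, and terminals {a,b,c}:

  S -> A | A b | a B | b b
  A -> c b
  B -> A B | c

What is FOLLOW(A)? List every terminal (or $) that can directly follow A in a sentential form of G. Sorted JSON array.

FIRST iteration:
[1]
  A via A→c b: +{c}
  B via B→A B: +{c}
  S via S→A: +{c}
  S via S→a B: +{a}
  S via S→b b: +{b}
  FIRST[S]={a,b,c}  FIRST[A]={c}  FIRST[B]={c}
[2] (no change)
  FIRST[S]={a,b,c}  FIRST[A]={c}  FIRST[B]={c}

FOLLOW sets:
initialize: $ ∈ FOLLOW(S)
pass 1:
  B→A B: FOLLOW(A) ⊇ FIRST(B) = {c}; new: +{c}
  S→A: FOLLOW(A) ⊇ FOLLOW(S) ⊇ {$}; new: +{$}
  S→A b: FOLLOW(A) ⊇ FIRST(b) = {b}; new: +{b}
  S→a B: FOLLOW(B) ⊇ FOLLOW(S) ⊇ {$}; new: +{$}
  FOLLOW[S]={$}  FOLLOW[A]={$,b,c}  FOLLOW[B]={$}
pass 2: (no change)
  FOLLOW[S]={$}  FOLLOW[A]={$,b,c}  FOLLOW[B]={$}

FOLLOW(A) = ["$", "b", "c"]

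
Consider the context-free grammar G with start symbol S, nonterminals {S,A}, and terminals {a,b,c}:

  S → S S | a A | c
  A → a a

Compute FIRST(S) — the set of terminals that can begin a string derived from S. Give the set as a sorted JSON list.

Compute FIRST by fixpoint:
iter 1:
  A via A→a a: +{a}
  S via S→a A: +{a}
  S via S→c: +{c}
  FIRST(S)={a,c}  FIRST(A)={a}
iter 2: (no change)
  FIRST(S)={a,c}  FIRST(A)={a}

FIRST(S) = ["a", "c"]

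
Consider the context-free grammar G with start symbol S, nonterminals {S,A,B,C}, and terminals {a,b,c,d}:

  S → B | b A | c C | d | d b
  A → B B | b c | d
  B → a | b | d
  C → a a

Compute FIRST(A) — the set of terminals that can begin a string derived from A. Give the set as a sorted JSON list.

FIRST iteration:
round 1:
  A via A→b c: +{b}
  A via A→d: +{d}
  B via B→a: +{a}
  B via B→b: +{b}
  B via B→d: +{d}
  C via C→a a: +{a}
  S via S→B: +{a,b,d}
  S via S→c C: +{c}
  S: {a,b,c,d}  A: {b,d}  B: {a,b,d}  C: {a}
round 2:
  A via A→B B: +{a}
  S: {a,b,c,d}  A: {a,b,d}  B: {a,b,d}  C: {a}
round 3: — fixpoint
  S: {a,b,c,d}  A: {a,b,d}  B: {a,b,d}  C: {a}

FIRST(A) = ["a", "b", "d"]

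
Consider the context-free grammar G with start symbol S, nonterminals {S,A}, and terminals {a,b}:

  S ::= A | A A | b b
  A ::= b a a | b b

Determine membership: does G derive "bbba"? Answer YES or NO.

CNF form of G:
  S -> A A | T0 T0 | T0 X3
  A -> T0 T0 | T0 X2
  T0 -> b
  T1 -> a
  X2 -> T1 T1
  X3 -> T1 T1

CYK fill:
  [0..0]={T0}  "b"  orig:{}
  [1..1]={T0}  "b"  orig:{}
  [2..2]={T0}  "b"  orig:{}
  [3..3]={T1}  "a"  orig:{}
  [0..1]={A,S}  "bb"
  [1..2]={A,S}  "bb"
  [2..3]=∅  "ba"
  [0..2]=∅  "bbb"
  [1..3]=∅  "bba"
  [0..3]=∅  "bbba"

S ∉ T[0,3] ⇒ NO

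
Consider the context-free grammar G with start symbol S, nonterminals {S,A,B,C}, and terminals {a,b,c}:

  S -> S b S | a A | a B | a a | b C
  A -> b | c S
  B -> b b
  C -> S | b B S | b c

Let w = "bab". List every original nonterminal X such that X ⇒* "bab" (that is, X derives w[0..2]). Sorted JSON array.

CNF form of G:
  S -> S X5 | T1 C | T2 A | T2 B | T2 T2
  A -> T0 S | b
  B -> T1 T1
  C -> S X3 | T1 C | T1 T0 | T1 X4 | T2 A | T2 B | T2 T2
  T0 -> c
  T1 -> b
  T2 -> a
  X3 -> T1 S
  X4 -> B S
  X5 -> T1 S

Fill CYK table bottom-up — only the sub-triangle for w[0..2]:
  cell(0,0) b: {A,T1}  orig:{A}
  cell(1,1) a: {T2}  orig:{}
  cell(2,2) b: {A,T1}  orig:{A}
  cell(0,1) ba: ∅
  cell(1,2) ab: {C,S}
  cell(0,2) bab: {C,S,X3,X5}  orig:{C,S}

Original NTs in T[0,2] deriving "bab": ["C", "S"]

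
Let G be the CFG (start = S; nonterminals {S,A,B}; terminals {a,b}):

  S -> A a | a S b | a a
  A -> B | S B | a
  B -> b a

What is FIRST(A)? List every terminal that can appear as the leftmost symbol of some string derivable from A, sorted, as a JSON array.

FIRST sets, iterate to fixpoint:
iter 1:
  A via A→a: +{a}
  B via B→b a: +{b}
  S via S→A a: +{a}
  S: {a}  A: {a}  B: {b}
iter 2:
  A via A→B: +{b}
  S via S→A a: +{b}
  S: {a,b}  A: {a,b}  B: {b}
iter 3: done
  S: {a,b}  A: {a,b}  B: {b}

FIRST(A) = ["a", "b"]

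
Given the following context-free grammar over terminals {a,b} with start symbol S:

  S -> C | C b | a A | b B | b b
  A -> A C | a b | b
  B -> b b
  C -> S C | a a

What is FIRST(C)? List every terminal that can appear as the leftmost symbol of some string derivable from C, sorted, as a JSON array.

Compute FIRST by fixpoint:
iter 1:
  A via A→a b: +{a}
  A via A→b: +{b}
  B via B→b b: +{b}
  C via C→a a: +{a}
  S via S→C: +{a}
  S via S→b B: +{b}
  S: {a,b}  A: {a,b}  B: {b}  C: {a}
iter 2:
  C via C→S C: +{b}
  S: {a,b}  A: {a,b}  B: {b}  C: {a,b}
iter 3: (no change)
  S: {a,b}  A: {a,b}  B: {b}  C: {a,b}

FIRST(C) = ["a", "b"]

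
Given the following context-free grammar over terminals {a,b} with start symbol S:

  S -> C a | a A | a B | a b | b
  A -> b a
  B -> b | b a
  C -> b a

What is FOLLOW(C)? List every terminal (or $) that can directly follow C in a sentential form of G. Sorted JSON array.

FIRST iteration:
pass 1:
  A via A→b a: +{b}
  B via B→b: +{b}
  C via C→b a: +{b}
  S via S→C a: +{b}
  S via S→a A: +{a}
  FIRST[S]={a,b}  FIRST[A]={b}  FIRST[B]={b}  FIRST[C]={b}
pass 2: (no change)
  FIRST[S]={a,b}  FIRST[A]={b}  FIRST[B]={b}  FIRST[C]={b}

FOLLOW iteration:
initialize: $ ∈ FOLLOW(S)
round 1:
  S→C a: FOLLOW(C) ⊇ FIRST(a) = {a}; new: +{a}
  S→a A: FOLLOW(A) ⊇ FOLLOW(S) ⊇ {$}; new: +{$}
  S→a B: FOLLOW(B) ⊇ FOLLOW(S) ⊇ {$}; new: +{$}
  S: {$}  A: {$}  B: {$}  C: {a}
round 2: (no change)
  S: {$}  A: {$}  B: {$}  C: {a}

FOLLOW(C) = ["a"]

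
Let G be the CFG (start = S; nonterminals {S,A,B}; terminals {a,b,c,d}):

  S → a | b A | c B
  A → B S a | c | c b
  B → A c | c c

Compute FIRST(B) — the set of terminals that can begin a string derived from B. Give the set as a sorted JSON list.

FIRST iteration:
[1]
  A via A→c: +{c}
  B via B→A c: +{c}
  S via S→a: +{a}
  S via S→b A: +{b}
  S via S→c B: +{c}
  FIRST[S]={a,b,c}  FIRST[A]={c}  FIRST[B]={c}
[2] done
  FIRST[S]={a,b,c}  FIRST[A]={c}  FIRST[B]={c}

FIRST(B) = ["c"]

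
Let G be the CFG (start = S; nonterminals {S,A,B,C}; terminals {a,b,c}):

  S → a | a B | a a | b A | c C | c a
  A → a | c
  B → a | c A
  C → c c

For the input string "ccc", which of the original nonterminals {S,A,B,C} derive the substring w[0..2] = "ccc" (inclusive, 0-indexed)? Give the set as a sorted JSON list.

CNF form of G:
  S -> T0 C | T0 T1 | T1 B | T1 T1 | T2 A | a
  A -> a | c
  B -> T0 A | a
  C -> T0 T0
  T0 -> c
  T1 -> a
  T2 -> b

CYK table (by increasing span) — only the sub-triangle for w[0..2]:
  [0..0]={A,T0}  "c"  orig:{A}
  [1..1]={A,T0}  "c"  orig:{A}
  [2..2]={A,T0}  "c"  orig:{A}
  [0..1]={B,C}  "cc"
  [1..2]={B,C}  "cc"
  [0..2]={S}  "ccc"

Original NTs in T[0,2] deriving "ccc": ["S"]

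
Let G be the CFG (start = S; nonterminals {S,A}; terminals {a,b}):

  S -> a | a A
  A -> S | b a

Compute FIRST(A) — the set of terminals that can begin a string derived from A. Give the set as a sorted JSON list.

FIRST sets, iterate to fixpoint:
iter 1:
  A via A→b a: +{b}
  S via S→a: +{a}
  FIRST[S]={a}  FIRST[A]={b}
iter 2:
  A via A→S: +{a}
  FIRST[S]={a}  FIRST[A]={a,b}
iter 3: done
  FIRST[S]={a}  FIRST[A]={a,b}

FIRST(A) = ["a", "b"]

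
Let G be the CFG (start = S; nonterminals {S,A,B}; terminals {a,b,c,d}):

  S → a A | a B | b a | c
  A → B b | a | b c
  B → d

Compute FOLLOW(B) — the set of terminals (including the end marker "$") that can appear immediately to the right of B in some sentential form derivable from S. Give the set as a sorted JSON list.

Compute FIRST by fixpoint:
iter 1:
  A via A→a: +{a}
  A via A→b c: +{b}
  B via B→d: +{d}
  S via S→a A: +{a}
  S via S→b a: +{b}
  S via S→c: +{c}
  S: {a,b,c}  A: {a,b}  B: {d}
iter 2:
  A via A→B b: +{d}
  S: {a,b,c}  A: {a,b,d}  B: {d}
iter 3: (stable)
  S: {a,b,c}  A: {a,b,d}  B: {d}

Compute FOLLOW by fixpoint:
FOLLOW(S) := {$}
[1]
  A→B b: FOLLOW(B) ⊇ FIRST(b) = {b}; new: +{b}
  S→a A: FOLLOW(A) ⊇ FOLLOW(S) ⊇ {$}; new: +{$}
  S→a B: FOLLOW(B) ⊇ FOLLOW(S) ⊇ {$}; new: +{$}
  FOLLOW[S]={$}  FOLLOW[A]={$}  FOLLOW[B]={$,b}
[2] (no change)
  FOLLOW[S]={$}  FOLLOW[A]={$}  FOLLOW[B]={$,b}

FOLLOW(B) = ["$", "b"]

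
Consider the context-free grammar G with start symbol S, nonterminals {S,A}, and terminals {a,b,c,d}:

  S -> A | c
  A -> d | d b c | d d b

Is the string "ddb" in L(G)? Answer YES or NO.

CNF form of G:
  S -> T0 X5 | T0 X6 | c | d
  A -> T0 X3 | T0 X4 | d
  T0 -> d
  T1 -> b
  T2 -> c
  X3 -> T1 T2
  X4 -> T0 T1
  X5 -> T1 T2
  X6 -> T0 T1

CYK fill:
  T[0,0] 'd' = {A,S,T0}  orig:{A,S}
  T[1,1] 'd' = {A,S,T0}  orig:{A,S}
  T[2,2] 'b' = {T1}  orig:{}
  T[0,1] 'dd' = ∅
  T[1,2] 'db' = {X4,X6}  orig:{}
  T[0,2] 'ddb' = {A,S}

S ∈ T[0,2] ⇒ YES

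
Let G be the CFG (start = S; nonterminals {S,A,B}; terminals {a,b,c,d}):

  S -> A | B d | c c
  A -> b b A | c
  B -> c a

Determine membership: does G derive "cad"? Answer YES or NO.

Convert to CNF:
  S -> B T3 | T0 X5 | T1 T1 | c
  A -> T0 X4 | c
  B -> T1 T2
  T0 -> b
  T1 -> c
  T2 -> a
  T3 -> d
  X4 -> T0 A
  X5 -> T0 A

Fill CYK table bottom-up:
  T[0,0] 'c' = {A,S,T1}  orig:{A,S}
  T[1,1] 'a' = {T2}  orig:{}
  T[2,2] 'd' = {T3}  orig:{}
  T[0,1] 'ca' = {B}
  T[1,2] 'ad' = ∅
  T[0,2] 'cad' = {S}

S ∈ T[0,2] ⇒ YES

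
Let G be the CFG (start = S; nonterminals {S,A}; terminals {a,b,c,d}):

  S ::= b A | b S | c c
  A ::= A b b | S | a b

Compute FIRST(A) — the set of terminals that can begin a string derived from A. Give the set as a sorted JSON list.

FIRST iteration:
iter 1:
  A via A→a b: +{a}
  S via S→b A: +{b}
  S via S→c c: +{c}
  S: {b,c}  A: {a}
iter 2:
  A via A→S: +{b,c}
  S: {b,c}  A: {a,b,c}
iter 3: — fixpoint
  S: {b,c}  A: {a,b,c}

FIRST(A) = ["a", "b", "c"]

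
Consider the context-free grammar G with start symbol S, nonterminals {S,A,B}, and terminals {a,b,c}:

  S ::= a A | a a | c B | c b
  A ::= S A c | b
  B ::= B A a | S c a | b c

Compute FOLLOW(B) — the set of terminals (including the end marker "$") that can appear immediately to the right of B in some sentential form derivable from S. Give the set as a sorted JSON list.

FIRST iteration:
pass 1:
  A via A→b: +{b}
  B via B→b c: +{b}
  S via S→a A: +{a}
  S via S→c B: +{c}
  S: {a,c}  A: {b}  B: {b}
pass 2:
  A via A→S A c: +{a,c}
  B via B→S c a: +{a,c}
  S: {a,c}  A: {a,b,c}  B: {a,b,c}
pass 3: done
  S: {a,c}  A: {a,b,c}  B: {a,b,c}

FOLLOW iteration:
FOLLOW(S) := {$}
pass 1:
  A→S A c: FOLLOW(S) ⊇ FIRST(A) = {a,b,c}; new: +{a,b,c}
  A→S A c: FOLLOW(A) ⊇ FIRST(c) = {c}; new: +{c}
  B→B A a: FOLLOW(B) ⊇ FIRST(A) = {a,b,c}; new: +{a,b,c}
  B→B A a: FOLLOW(A) ⊇ FIRST(a) = {a}; new: +{a}
  S→a A: FOLLOW(A) ⊇ FOLLOW(S) ⊇ {$,a,b,c}; new: +{$,b}
  S→c B: FOLLOW(B) ⊇ FOLLOW(S) ⊇ {$,a,b,c}; new: +{$}
  FOLLOW[S]={$,a,b,c}  FOLLOW[A]={$,a,b,c}  FOLLOW[B]={$,a,b,c}
pass 2: done
  FOLLOW[S]={$,a,b,c}  FOLLOW[A]={$,a,b,c}  FOLLOW[B]={$,a,b,c}

FOLLOW(B) = ["$", "a", "b", "c"]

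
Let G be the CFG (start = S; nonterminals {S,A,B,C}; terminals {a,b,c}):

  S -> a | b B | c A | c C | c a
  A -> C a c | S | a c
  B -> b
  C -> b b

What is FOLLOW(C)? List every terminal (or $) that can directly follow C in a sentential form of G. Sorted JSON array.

FIRST sets, iterate to fixpoint:
iter 1:
  A via A→a c: +{a}
  B via B→b: +{b}
  C via C→b b: +{b}
  S via S→a: +{a}
  S via S→b B: +{b}
  S via S→c A: +{c}
  FIRST[S]={a,b,c}  FIRST[A]={a}  FIRST[B]={b}  FIRST[C]={b}
iter 2:
  A via A→C a c: +{b}
  A via A→S: +{c}
  FIRST[S]={a,b,c}  FIRST[A]={a,b,c}  FIRST[B]={b}  FIRST[C]={b}
iter 3: — fixpoint
  FIRST[S]={a,b,c}  FIRST[A]={a,b,c}  FIRST[B]={b}  FIRST[C]={b}

FOLLOW iteration:
initialize: $ ∈ FOLLOW(S)
[1]
  A→C a c: FOLLOW(C) ⊇ FIRST(a) = {a}; new: +{a}
  S→b B: FOLLOW(B) ⊇ FOLLOW(S) ⊇ {$}; new: +{$}
  S→c A: FOLLOW(A) ⊇ FOLLOW(S) ⊇ {$}; new: +{$}
  S→c C: FOLLOW(C) ⊇ FOLLOW(S) ⊇ {$}; new: +{$}
  FOLLOW[S]={$}  FOLLOW[A]={$}  FOLLOW[B]={$}  FOLLOW[C]={$,a}
[2] — fixpoint
  FOLLOW[S]={$}  FOLLOW[A]={$}  FOLLOW[B]={$}  FOLLOW[C]={$,a}

FOLLOW(C) = ["$", "a"]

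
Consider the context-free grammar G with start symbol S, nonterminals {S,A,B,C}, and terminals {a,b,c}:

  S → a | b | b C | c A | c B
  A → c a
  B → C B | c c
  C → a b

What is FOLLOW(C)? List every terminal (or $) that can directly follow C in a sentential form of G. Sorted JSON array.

Compute FIRST by fixpoint:
round 1:
  A via A→c a: +{c}
  B via B→c c: +{c}
  C via C→a b: +{a}
  S via S→a: +{a}
  S via S→b: +{b}
  S via S→c A: +{c}
  S: {a,b,c}  A: {c}  B: {c}  C: {a}
round 2:
  B via B→C B: +{a}
  S: {a,b,c}  A: {c}  B: {a,c}  C: {a}
round 3: — fixpoint
  S: {a,b,c}  A: {c}  B: {a,c}  C: {a}

FOLLOW sets:
initialize: $ ∈ FOLLOW(S)
round 1:
  B→C B: FOLLOW(C) ⊇ FIRST(B) = {a,c}; new: +{a,c}
  S→b C: FOLLOW(C) ⊇ FOLLOW(S) ⊇ {$}; new: +{$}
  S→c A: FOLLOW(A) ⊇ FOLLOW(S) ⊇ {$}; new: +{$}
  S→c B: FOLLOW(B) ⊇ FOLLOW(S) ⊇ {$}; new: +{$}
  FOLLOW[S]={$}  FOLLOW[A]={$}  FOLLOW[B]={$}  FOLLOW[C]={$,a,c}
round 2: done
  FOLLOW[S]={$}  FOLLOW[A]={$}  FOLLOW[B]={$}  FOLLOW[C]={$,a,c}

FOLLOW(C) = ["$", "a", "c"]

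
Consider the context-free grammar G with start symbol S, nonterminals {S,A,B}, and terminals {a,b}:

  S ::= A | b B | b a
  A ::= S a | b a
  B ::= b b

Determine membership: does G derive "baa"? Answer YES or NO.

CNF form of G:
  S -> S T0 | T1 B | T1 T0
  A -> S T0 | T1 T0
  B -> T1 T1
  T0 -> a
  T1 -> b

CYK table (by increasing span):
  T[0,0] 'b' = {T1}  orig:{}
  T[1,1] 'a' = {T0}  orig:{}
  T[2,2] 'a' = {T0}  orig:{}
  T[0,1] 'ba' = {A,S}
  T[1,2] 'aa' = ∅
  T[0,2] 'baa' = {A,S}

S ∈ T[0,2] ⇒ YES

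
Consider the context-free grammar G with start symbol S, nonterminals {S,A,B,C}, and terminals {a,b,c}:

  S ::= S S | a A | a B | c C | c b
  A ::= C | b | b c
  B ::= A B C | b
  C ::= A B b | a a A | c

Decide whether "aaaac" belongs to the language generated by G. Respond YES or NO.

Convert to CNF:
  S -> S S | T1 A | T1 B | T2 C | T2 T0
  A -> A X3 | T0 T2 | T1 X4 | b | c
  B -> A X5 | b
  C -> A X6 | T1 X7 | c
  T0 -> b
  T1 -> a
  T2 -> c
  X3 -> B T0
  X4 -> T1 A
  X5 -> B C
  X6 -> B T0
  X7 -> T1 A

Fill CYK table bottom-up:
  T[0,0] 'a' = {T1}  orig:{}
  T[1,1] 'a' = {T1}  orig:{}
  T[2,2] 'a' = {T1}  orig:{}
  T[3,3] 'a' = {T1}  orig:{}
  T[4,4] 'c' = {A,C,T2}  orig:{A,C}
  T[0,1] 'aa' = ∅
  T[1,2] 'aa' = ∅
  T[2,3] 'aa' = ∅
  T[3,4] 'ac' = {S,X4,X7}  orig:{S}
  T[0,2] 'aaa' = ∅
  T[1,3] 'aaa' = ∅
  T[2,4] 'aac' = {A,C}
  T[0,3] 'aaaa' = ∅
  T[1,4] 'aaac' = {S,X4,X7}  orig:{S}
  T[0,4] 'aaaac' = {A,C}

S ∉ T[0,4] ⇒ NO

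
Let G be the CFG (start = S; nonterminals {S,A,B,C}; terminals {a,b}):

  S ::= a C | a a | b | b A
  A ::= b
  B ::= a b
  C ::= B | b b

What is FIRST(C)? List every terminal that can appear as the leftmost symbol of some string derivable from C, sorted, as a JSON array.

FIRST iteration:
iter 1:
  A via A→b: +{b}
  B via B→a b: +{a}
  C via C→B: +{a}
  C via C→b b: +{b}
  S via S→a C: +{a}
  S via S→b: +{b}
  S: {a,b}  A: {b}  B: {a}  C: {a,b}
iter 2: — fixpoint
  S: {a,b}  A: {b}  B: {a}  C: {a,b}

FIRST(C) = ["a", "b"]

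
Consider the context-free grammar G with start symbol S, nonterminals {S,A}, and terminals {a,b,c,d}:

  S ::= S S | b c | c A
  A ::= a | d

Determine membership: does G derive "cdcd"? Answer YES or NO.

Convert to CNF:
  S -> S S | T0 T1 | T1 A
  A -> a | d
  T0 -> b
  T1 -> c

CYK table (by increasing span):
  T[0,0] 'c' = {T1}  orig:{}
  T[1,1] 'd' = {A}
  T[2,2] 'c' = {T1}  orig:{}
  T[3,3] 'd' = {A}
  T[0,1] 'cd' = {S}
  T[1,2] 'dc' = ∅
  T[2,3] 'cd' = {S}
  T[0,2] 'cdc' = ∅
  T[1,3] 'dcd' = ∅
  T[0,3] 'cdcd' = {S}

S ∈ T[0,3] ⇒ YES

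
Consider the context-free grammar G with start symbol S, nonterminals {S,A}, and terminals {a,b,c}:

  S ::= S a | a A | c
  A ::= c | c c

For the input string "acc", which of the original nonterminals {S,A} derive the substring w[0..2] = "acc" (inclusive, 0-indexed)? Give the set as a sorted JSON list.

CNF form of G:
  S -> S T1 | T1 A | c
  A -> T0 T0 | c
  T0 -> c
  T1 -> a

CYK table (by increasing span) (cells [i..j] with 0 ≤ i ≤ j ≤ 2 only):
  [0..0]={T1}  "a"  orig:{}
  [1..1]={A,S,T0}  "c"  orig:{A,S}
  [2..2]={A,S,T0}  "c"  orig:{A,S}
  [0..1]={S}  "ac"
  [1..2]={A}  "cc"
  [0..2]={S}  "acc"

Original NTs in T[0,2] deriving "acc": ["S"]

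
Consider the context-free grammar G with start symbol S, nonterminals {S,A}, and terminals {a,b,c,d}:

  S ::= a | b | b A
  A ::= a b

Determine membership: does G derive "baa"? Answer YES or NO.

CNF form of G:
  S -> T1 A | a | b
  A -> T0 T1
  T0 -> a
  T1 -> b

CYK fill:
  [0..0]={S,T1}  "b"  orig:{S}
  [1..1]={S,T0}  "a"  orig:{S}
  [2..2]={S,T0}  "a"  orig:{S}
  [0..1]=∅  "ba"
  [1..2]=∅  "aa"
  [0..2]=∅  "baa"

S ∉ T[0,2] ⇒ NO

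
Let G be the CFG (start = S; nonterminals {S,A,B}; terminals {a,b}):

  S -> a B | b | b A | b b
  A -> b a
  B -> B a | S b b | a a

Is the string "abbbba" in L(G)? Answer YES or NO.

CNF form of G:
  S -> T0 A | T0 T0 | T1 B | b
  A -> T0 T1
  B -> B T1 | S X2 | T1 T1
  T0 -> b
  T1 -> a
  X2 -> T0 T0

Fill CYK table bottom-up:
  cell(0,0) a: {T1}  orig:{}
  cell(1,1) b: {S,T0}  orig:{S}
  cell(2,2) b: {S,T0}  orig:{S}
  cell(3,3) b: {S,T0}  orig:{S}
  cell(4,4) b: {S,T0}  orig:{S}
  cell(5,5) a: {T1}  orig:{}
  cell(0,1) ab: ∅
  cell(1,2) bb: {S,X2}  orig:{S}
  cell(2,3) bb: {S,X2}  orig:{S}
  cell(3,4) bb: {S,X2}  orig:{S}
  cell(4,5) ba: {A}
  cell(0,2) abb: ∅
  cell(1,3) bbb: {B}
  cell(2,4) bbb: {B}
  cell(3,5) bba: {S}
  cell(0,3) abbb: {S}
  cell(1,4) bbbb: {B}
  cell(2,5) bbba: {B}
  cell(0,4) abbbb: {S}
  cell(1,5) bbbba: {B}
  cell(0,5) abbbba: {S}

S ∈ T[0,5] ⇒ YES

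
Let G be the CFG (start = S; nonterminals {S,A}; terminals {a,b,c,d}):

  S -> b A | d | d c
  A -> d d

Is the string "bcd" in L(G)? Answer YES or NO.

CNF form of G:
  S -> T0 T2 | T1 A | d
  A -> T0 T0
  T0 -> d
  T1 -> b
  T2 -> c

CYK fill:
  [0..0]={T1}  "b"  orig:{}
  [1..1]={T2}  "c"  orig:{}
  [2..2]={S,T0}  "d"  orig:{S}
  [0..1]=∅  "bc"
  [1..2]=∅  "cd"
  [0..2]=∅  "bcd"

S ∉ T[0,2] ⇒ NO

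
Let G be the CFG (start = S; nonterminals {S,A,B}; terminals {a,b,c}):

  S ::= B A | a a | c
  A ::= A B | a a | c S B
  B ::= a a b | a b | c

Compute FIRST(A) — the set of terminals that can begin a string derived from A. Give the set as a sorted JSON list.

FIRST sets, iterate to fixpoint:
[1]
  A via A→a a: +{a}
  A via A→c S B: +{c}
  B via B→a a b: +{a}
  B via B→c: +{c}
  S via S→B A: +{a,c}
  FIRST(S)={a,c}  FIRST(A)={a,c}  FIRST(B)={a,c}
[2] done
  FIRST(S)={a,c}  FIRST(A)={a,c}  FIRST(B)={a,c}

FIRST(A) = ["a", "c"]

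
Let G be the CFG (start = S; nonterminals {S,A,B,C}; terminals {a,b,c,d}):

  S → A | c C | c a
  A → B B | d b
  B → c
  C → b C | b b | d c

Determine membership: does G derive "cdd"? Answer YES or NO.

CNF form of G:
  S -> B B | T0 T1 | T2 C | T2 T3
  A -> B B | T0 T1
  B -> c
  C -> T0 T2 | T1 C | T1 T1
  T0 -> d
  T1 -> b
  T2 -> c
  T3 -> a

CYK table (by increasing span):
  [0..0]={B,T2}  "c"  orig:{B}
  [1..1]={T0}  "d"  orig:{}
  [2..2]={T0}  "d"  orig:{}
  [0..1]=∅  "cd"
  [1..2]=∅  "dd"
  [0..2]=∅  "cdd"

S ∉ T[0,2] ⇒ NO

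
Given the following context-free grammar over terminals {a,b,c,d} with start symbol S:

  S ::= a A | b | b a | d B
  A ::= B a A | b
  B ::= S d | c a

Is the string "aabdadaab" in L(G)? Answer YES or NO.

Convert to CNF:
  S -> T0 A | T1 B | T3 T0 | b
  A -> B X4 | b
  B -> S T1 | T2 T0
  T0 -> a
  T1 -> d
  T2 -> c
  T3 -> b
  X4 -> T0 A

CYK fill:
  [0..0]={T0}  "a"  orig:{}
  [1..1]={T0}  "a"  orig:{}
  [2..2]={A,S,T3}  "b"  orig:{A,S}
  [3..3]={T1}  "d"  orig:{}
  [4..4]={T0}  "a"  orig:{}
  [5..5]={T1}  "d"  orig:{}
  [6..6]={T0}  "a"  orig:{}
  [7..7]={T0}  "a"  orig:{}
  [8..8]={A,S,T3}  "b"  orig:{A,S}
  [0..1]=∅  "aa"
  [1..2]={S,X4}  "ab"  orig:{S}
  [2..3]={B}  "bd"
  [3..4]=∅  "da"
  [4..5]=∅  "ad"
  [5..6]=∅  "da"
  [6..7]=∅  "aa"
  [7..8]={S,X4}  "ab"  orig:{S}
  [0..2]=∅  "aab"
  [1..3]={B}  "abd"
  [2..4]=∅  "bda"
  [3..5]=∅  "dad"
  [4..6]=∅  "ada"
  [5..7]=∅  "daa"
  [6..8]=∅  "aab"
  [0..3]=∅  "aabd"
  [1..4]=∅  "abda"
  [2..5]=∅  "bdad"
  [3..6]=∅  "dada"
  [4..7]=∅  "adaa"
  [5..8]=∅  "daab"
  [0..4]=∅  "aabda"
  [1..5]=∅  "abdad"
  [2..6]=∅  "bdada"
  [3..7]=∅  "dadaa"
  [4..8]=∅  "adaab"
  [0..5]=∅  "aabdad"
  [1..6]=∅  "abdada"
  [2..7]=∅  "bdadaa"
  [3..8]=∅  "dadaab"
  [0..6]=∅  "aabdada"
  [1..7]=∅  "abdadaa"
  [2..8]=∅  "bdadaab"
  [0..7]=∅  "aabdadaa"
  [1..8]=∅  "abdadaab"
  [0..8]=∅  "aabdadaab"

S ∉ T[0,8] ⇒ NO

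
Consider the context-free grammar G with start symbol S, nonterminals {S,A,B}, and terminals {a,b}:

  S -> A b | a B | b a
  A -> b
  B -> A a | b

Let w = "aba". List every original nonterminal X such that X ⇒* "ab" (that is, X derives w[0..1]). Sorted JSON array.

CNF form of G:
  S -> A T1 | T0 B | T1 T0
  A -> b
  B -> A T0 | b
  T0 -> a
  T1 -> b

CYK table (by increasing span), restricted to cells inside w[0..1]:
  [0..0]={T0}  "a"  orig:{}
  [1..1]={A,B,T1}  "b"  orig:{A,B}
  [0..1]={S}  "ab"

Original NTs in T[0,1] deriving "ab": ["S"]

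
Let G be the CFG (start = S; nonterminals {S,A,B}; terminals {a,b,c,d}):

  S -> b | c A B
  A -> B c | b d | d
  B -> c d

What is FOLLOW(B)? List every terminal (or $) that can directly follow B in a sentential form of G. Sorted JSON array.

FIRST iteration:
round 1:
  A via A→b d: +{b}
  A via A→d: +{d}
  B via B→c d: +{c}
  S via S→b: +{b}
  S via S→c A B: +{c}
  FIRST(S)={b,c}  FIRST(A)={b,d}  FIRST(B)={c}
round 2:
  A via A→B c: +{c}
  FIRST(S)={b,c}  FIRST(A)={b,c,d}  FIRST(B)={c}
round 3: (stable)
  FIRST(S)={b,c}  FIRST(A)={b,c,d}  FIRST(B)={c}

FOLLOW iteration:
FOLLOW(S) := {$}
iter 1:
  A→B c: FOLLOW(B) ⊇ FIRST(c) = {c}; new: +{c}
  S→c A B: FOLLOW(A) ⊇ FIRST(B) = {c}; new: +{c}
  S→c A B: FOLLOW(B) ⊇ FOLLOW(S) ⊇ {$}; new: +{$}
  S: {$}  A: {c}  B: {$,c}
iter 2: — fixpoint
  S: {$}  A: {c}  B: {$,c}

FOLLOW(B) = ["$", "c"]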